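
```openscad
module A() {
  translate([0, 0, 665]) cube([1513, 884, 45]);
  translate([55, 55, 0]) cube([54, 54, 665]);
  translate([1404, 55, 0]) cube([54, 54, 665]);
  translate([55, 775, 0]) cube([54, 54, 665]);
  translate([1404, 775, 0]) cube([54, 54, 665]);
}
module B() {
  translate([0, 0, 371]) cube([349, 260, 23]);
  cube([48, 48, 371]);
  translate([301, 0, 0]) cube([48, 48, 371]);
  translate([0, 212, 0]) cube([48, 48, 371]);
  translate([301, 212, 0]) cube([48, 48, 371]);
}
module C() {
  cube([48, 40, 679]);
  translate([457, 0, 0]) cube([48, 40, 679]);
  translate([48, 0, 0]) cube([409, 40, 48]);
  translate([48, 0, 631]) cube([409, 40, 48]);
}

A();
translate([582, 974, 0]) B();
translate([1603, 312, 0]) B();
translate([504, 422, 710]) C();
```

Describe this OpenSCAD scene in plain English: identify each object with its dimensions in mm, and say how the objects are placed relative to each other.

A is a table: top 1513 mm (x) × 884 mm (y), 45 mm thick, upper face at z = 710 mm, on four 54×54 mm square legs, each inset 55 mm from the nearest pair of top edges, running from z = 0 to the bottom of the top.

B is a four-legged stool. The seat is 349×260 mm, 23 mm thick, top at z = 394 mm. It stands on four square legs, each 48×48 mm in cross-section, from z = 0 to the seat underside, each flush with a corner of the seat.

C is a rectangular picture frame lying in the x–z plane (depth along y). The opening is 409 mm wide (x) by 583 mm tall (z), surrounded by a border 48 mm wide on all four sides. The frame is 40 mm deep and is made of two full-height vertical stiles with two horizontal rails fitted between them.

Two stools sit around the table at the +y, +x sides. The picture frame is on top of the table, centred.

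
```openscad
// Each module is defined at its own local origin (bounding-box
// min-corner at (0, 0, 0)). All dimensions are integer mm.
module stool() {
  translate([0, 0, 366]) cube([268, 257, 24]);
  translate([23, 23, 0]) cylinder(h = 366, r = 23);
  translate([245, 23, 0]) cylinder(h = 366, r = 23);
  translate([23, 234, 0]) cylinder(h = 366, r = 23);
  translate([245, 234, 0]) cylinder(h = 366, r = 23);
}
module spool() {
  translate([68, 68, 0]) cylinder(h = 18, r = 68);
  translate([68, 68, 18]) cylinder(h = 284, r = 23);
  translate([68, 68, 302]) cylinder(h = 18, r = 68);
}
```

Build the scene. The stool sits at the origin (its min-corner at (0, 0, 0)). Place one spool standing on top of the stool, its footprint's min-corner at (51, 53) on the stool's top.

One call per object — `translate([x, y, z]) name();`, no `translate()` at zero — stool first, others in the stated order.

stool();
translate([51, 53, 390]) spool();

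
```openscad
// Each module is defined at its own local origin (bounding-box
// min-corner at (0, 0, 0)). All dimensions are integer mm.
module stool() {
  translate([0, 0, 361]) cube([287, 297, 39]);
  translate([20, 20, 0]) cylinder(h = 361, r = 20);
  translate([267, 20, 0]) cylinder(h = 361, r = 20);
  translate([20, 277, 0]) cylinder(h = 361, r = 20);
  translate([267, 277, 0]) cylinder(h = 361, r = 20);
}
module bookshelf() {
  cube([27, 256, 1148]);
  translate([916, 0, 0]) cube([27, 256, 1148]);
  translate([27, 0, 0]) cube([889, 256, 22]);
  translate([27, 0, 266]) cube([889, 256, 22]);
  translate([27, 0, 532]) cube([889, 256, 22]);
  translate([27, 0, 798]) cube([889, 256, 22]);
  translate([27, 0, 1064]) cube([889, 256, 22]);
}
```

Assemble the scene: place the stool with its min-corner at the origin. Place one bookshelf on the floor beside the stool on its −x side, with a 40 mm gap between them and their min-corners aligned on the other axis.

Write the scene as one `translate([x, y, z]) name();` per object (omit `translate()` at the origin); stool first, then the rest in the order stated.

stool();
translate([-983, 0, 0]) bookshelf();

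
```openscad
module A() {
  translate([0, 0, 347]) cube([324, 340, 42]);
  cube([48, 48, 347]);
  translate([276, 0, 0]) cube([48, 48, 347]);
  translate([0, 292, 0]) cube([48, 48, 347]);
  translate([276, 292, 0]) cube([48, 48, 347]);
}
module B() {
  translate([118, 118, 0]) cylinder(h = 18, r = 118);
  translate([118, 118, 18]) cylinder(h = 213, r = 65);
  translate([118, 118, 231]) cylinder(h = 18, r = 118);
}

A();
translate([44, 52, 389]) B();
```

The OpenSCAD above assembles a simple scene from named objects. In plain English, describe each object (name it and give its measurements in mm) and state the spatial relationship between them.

A is a four-legged stool. The seat is a 324×340×42 mm slab whose top surface is at z = 389 mm; four square legs, each 48×48 mm in cross-section, run from the floor (z = 0) to the underside of the seat, each flush with a corner of the seat.

B is a spool: two coaxial disc flanges of radius 118 mm and thickness 18 mm, joined by a core cylinder of radius 65 mm and height 213 mm. The lower flange rests on z = 0 and the three cylinders share a vertical axis.

The spool is on top of the stool, centred.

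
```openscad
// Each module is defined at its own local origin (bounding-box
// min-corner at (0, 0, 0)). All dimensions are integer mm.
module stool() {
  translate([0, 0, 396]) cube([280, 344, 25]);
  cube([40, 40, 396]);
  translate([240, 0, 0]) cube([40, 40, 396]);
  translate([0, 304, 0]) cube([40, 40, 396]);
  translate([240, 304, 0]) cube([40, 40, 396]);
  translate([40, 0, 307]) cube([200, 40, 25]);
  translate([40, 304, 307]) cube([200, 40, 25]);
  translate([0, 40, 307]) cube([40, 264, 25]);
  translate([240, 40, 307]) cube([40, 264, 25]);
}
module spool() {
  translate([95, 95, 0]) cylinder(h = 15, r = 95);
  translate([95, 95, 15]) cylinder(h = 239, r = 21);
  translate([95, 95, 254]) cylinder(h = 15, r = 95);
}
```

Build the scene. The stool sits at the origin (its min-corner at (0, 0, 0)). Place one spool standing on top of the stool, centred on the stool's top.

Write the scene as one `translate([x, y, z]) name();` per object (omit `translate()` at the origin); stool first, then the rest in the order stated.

stool();
translate([45, 77, 421]) spool();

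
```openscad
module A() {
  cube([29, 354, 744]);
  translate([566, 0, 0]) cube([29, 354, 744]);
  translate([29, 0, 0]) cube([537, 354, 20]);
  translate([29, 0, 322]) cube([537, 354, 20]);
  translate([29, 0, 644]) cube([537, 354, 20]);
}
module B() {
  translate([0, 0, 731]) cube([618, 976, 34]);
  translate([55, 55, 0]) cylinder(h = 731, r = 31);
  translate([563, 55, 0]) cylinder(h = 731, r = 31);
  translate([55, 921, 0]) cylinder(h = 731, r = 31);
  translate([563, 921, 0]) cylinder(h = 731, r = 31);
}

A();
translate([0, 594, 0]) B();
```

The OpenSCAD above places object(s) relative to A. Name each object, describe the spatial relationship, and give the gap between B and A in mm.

A is a bookshelf. B is a table. The table is on the floor beside the bookshelf on its +y side. The gap between the table and the bookshelf is 240 mm.

The table's nearest face is 240 mm from the bookshelf's +y face.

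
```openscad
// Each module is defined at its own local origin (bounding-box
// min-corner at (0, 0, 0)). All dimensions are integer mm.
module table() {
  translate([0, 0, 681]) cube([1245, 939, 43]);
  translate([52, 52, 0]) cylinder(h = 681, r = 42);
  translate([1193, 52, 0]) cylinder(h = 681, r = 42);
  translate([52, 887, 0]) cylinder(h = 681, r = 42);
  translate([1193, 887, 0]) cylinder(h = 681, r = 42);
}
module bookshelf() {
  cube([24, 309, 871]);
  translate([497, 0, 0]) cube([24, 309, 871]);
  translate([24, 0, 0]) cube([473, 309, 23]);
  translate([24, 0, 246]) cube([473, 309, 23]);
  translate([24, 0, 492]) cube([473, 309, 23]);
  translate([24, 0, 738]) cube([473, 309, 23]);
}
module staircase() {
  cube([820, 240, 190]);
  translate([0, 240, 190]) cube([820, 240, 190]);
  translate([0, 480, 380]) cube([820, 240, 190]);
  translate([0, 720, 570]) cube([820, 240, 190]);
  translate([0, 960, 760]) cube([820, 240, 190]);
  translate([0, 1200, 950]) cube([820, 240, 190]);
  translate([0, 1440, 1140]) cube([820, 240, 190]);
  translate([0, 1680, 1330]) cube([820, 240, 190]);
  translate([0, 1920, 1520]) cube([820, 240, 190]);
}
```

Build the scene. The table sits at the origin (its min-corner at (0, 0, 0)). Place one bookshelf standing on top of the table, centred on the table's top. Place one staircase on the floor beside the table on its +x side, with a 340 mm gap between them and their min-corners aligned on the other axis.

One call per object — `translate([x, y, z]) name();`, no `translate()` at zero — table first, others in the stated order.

table();
translate([362, 315, 724]) bookshelf();
translate([1585, 0, 0]) staircase();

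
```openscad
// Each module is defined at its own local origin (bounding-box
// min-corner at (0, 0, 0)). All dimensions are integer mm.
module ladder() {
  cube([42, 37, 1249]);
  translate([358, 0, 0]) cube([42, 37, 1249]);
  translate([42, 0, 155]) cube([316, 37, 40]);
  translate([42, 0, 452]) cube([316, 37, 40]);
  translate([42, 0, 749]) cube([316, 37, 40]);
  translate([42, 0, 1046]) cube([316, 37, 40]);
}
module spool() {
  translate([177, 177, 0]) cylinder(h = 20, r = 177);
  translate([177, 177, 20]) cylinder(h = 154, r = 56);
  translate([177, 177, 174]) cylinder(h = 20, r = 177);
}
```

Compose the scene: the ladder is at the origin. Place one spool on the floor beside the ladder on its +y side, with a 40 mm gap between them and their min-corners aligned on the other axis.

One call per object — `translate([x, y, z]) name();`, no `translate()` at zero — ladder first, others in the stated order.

ladder();
translate([0, 77, 0]) spool();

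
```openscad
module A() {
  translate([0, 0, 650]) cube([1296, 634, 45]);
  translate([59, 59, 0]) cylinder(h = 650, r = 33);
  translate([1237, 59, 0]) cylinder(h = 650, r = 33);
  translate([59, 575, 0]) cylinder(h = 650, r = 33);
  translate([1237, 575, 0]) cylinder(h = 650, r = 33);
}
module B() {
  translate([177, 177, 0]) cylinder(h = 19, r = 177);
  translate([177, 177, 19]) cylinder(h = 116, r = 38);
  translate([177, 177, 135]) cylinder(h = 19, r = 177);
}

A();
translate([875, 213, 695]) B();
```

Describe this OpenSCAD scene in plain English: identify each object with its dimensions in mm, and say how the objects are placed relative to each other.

A is a rectangular dining table. The top is 1296×634×45 mm with its upper surface at z = 695 mm. It stands on four round legs of 66 mm diameter, each leg's bounding box inset 26 mm from the nearest pair of top edges, running from the floor to the underside of the top.

B is a spool: two coaxial disc flanges of radius 177 mm and thickness 19 mm, joined by a core cylinder of radius 38 mm and height 116 mm. The lower flange rests on z = 0 and the three cylinders share a vertical axis.

The spool is on top of the table.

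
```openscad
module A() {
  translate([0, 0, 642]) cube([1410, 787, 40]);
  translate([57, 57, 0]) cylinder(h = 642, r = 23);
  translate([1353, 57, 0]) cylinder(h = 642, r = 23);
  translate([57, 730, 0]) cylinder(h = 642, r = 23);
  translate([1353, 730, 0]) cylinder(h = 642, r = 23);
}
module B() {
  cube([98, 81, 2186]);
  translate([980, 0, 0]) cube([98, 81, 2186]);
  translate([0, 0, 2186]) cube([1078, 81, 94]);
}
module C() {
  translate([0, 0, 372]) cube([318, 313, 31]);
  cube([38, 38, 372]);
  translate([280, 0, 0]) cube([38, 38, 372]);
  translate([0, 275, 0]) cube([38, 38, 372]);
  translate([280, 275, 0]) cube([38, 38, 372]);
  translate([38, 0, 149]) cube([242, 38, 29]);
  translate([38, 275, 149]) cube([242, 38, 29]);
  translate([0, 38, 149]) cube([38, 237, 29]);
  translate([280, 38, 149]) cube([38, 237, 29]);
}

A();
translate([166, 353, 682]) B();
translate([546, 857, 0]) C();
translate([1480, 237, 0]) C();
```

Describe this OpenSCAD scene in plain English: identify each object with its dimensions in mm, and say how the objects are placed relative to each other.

A is a table with a 1410×787 mm rectangular top, 40 mm thick, top surface at z = 682 mm, supported by four round legs of 46 mm diameter, each leg's bounding box inset 34 mm from the nearest pair of top edges, running from the floor.

B is a door frame. The clear opening is 882 mm wide and 2186 mm high. Two 98 mm wide jambs, 81 mm deep, stand either side of the opening from the floor to the top of the opening. A 94 mm thick head sits across the top of both jambs, spanning the full outside width of the frame.

C is a simple wooden stool: a rectangular seat 318 mm (x) by 313 mm (y), 31 mm thick, top face at z = 403 mm, on four square legs, each 38×38 mm in cross-section. The legs rest on z = 0, each flush with a corner of the seat. Four stretchers, 38 mm wide and 29 mm tall, connect adjacent legs with their undersides at z = 149 mm, each running between the inner faces of the legs it joins and aligned with the legs' outer faces on the other axis.

The door frame is on top of the table, centred. Two stools sit around the table at the +y, +x sides.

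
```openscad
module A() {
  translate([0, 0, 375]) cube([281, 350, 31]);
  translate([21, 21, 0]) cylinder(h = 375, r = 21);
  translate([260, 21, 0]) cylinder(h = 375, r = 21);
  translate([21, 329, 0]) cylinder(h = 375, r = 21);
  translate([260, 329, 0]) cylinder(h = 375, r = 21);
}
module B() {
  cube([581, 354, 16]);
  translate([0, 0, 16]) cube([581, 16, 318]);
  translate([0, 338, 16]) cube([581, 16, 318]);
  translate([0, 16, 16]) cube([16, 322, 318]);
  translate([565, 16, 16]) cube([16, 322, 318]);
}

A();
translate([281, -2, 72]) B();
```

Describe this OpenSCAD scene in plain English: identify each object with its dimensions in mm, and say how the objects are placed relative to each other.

A is a simple wooden stool: a rectangular seat 281 mm (x) by 350 mm (y), 31 mm thick, top face at z = 406 mm, on four round legs, each 42 mm in diameter. The legs rest on z = 0, each leg's axis is inset half a diameter from the nearest pair of seat edges (so the leg's bounding box is flush with the corner).

B is an open-topped rectangular box: outside dimensions 581×354×334 mm, with a uniform wall and base thickness of 16 mm. The base is a full 581×354 slab on the floor; four walls sit on top of the base. The front and back walls (the −y and +y sides) span the full width; the two side walls fit between them.

The open box is beside the stool with their tops flush at z = 406.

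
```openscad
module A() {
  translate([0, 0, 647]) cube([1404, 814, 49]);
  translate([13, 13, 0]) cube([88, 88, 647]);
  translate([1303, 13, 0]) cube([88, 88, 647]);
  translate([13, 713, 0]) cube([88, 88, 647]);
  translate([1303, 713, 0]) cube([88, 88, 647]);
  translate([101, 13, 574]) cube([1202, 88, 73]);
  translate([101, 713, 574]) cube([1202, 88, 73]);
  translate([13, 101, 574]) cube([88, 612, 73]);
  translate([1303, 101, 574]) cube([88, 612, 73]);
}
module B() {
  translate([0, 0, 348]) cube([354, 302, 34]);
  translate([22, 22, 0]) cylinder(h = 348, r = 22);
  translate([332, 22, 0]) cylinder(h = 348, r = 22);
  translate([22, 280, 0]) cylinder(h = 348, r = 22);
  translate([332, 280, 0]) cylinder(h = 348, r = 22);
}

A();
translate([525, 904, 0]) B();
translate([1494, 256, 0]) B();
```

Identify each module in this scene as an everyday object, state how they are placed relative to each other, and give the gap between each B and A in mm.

Each stool's nearest face is 90 mm from the table's bounding box.

A is a table. B is a stool. Two stools sit around the table at the +y, +x sides. The gap between each stool and the table is 90 mm.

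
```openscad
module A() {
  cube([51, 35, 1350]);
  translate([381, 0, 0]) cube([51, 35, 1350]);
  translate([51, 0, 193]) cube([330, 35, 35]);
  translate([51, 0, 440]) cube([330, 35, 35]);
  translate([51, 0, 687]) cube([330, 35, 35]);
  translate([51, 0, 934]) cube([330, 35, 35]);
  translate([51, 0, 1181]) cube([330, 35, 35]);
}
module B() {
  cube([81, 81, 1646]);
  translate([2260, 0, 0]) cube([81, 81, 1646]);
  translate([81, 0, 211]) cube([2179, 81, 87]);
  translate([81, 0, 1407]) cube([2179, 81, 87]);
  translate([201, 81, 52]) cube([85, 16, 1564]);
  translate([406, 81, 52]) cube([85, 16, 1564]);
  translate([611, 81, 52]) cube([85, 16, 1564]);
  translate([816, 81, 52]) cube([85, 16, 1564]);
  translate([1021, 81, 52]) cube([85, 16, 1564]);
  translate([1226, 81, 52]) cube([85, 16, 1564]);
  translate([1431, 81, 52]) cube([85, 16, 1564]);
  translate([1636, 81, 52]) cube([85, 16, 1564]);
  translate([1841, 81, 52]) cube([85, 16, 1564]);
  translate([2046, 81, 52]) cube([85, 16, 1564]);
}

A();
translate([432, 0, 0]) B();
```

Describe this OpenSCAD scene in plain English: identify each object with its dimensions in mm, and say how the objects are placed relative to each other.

A is a wooden ladder with two side rails of 51×35 mm section and 1350 mm height, set 432 mm apart overall. Between them run 5 rectangular rungs (35 mm deep, 35 mm thick), front faces flush with the rails' −y face. The bottom of the first rung is 193 mm above the floor and each subsequent rung is 247 mm higher than the one below.

B is a fence section. Two 81×81 mm posts, 1646 mm tall, stand on the floor with a clear span of 2179 mm between their inner faces. Two horizontal rails of 81×87 mm section span the gap between the posts with their undersides at z = 211 mm and z = 1407 mm, flush with the posts' −y face. 10 pickets, each 85 mm wide, 16 mm thick and 1564 mm tall, are fixed to the +y face of the rails with their bottoms at z = 52 mm, evenly spaced across the span with equal gaps (rounded down to the nearest mm) at the −x end and between each pair — any rounding remainder accumulates at the +x end.

The fence section is against the ladder's +x side, with their −y faces flush.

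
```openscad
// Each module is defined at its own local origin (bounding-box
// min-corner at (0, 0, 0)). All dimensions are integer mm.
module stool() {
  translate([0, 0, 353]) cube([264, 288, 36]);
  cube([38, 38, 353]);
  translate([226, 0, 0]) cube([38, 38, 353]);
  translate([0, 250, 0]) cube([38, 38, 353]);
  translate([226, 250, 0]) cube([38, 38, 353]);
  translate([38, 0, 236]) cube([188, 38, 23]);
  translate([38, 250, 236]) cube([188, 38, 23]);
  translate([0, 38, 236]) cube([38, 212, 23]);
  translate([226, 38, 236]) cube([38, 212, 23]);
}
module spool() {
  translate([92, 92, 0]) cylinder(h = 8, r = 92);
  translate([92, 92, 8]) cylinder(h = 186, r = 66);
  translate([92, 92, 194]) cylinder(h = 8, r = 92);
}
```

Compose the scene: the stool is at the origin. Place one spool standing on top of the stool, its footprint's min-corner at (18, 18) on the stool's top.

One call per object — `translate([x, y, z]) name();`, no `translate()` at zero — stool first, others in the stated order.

stool();
translate([18, 18, 389]) spool();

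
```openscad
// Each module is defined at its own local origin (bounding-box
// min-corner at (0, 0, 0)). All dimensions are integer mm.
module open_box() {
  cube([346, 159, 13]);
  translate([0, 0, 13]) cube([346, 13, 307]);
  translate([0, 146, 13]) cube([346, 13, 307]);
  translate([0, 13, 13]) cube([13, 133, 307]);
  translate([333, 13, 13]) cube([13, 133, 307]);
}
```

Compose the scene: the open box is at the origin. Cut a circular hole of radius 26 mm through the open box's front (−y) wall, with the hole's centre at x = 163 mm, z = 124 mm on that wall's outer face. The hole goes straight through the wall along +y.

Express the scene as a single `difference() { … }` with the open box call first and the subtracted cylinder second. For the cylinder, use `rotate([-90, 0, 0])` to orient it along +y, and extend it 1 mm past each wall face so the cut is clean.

difference() {
  open_box();
  translate([163, -1, 124]) rotate([-90, 0, 0]) cylinder(h = 15, r = 26);
}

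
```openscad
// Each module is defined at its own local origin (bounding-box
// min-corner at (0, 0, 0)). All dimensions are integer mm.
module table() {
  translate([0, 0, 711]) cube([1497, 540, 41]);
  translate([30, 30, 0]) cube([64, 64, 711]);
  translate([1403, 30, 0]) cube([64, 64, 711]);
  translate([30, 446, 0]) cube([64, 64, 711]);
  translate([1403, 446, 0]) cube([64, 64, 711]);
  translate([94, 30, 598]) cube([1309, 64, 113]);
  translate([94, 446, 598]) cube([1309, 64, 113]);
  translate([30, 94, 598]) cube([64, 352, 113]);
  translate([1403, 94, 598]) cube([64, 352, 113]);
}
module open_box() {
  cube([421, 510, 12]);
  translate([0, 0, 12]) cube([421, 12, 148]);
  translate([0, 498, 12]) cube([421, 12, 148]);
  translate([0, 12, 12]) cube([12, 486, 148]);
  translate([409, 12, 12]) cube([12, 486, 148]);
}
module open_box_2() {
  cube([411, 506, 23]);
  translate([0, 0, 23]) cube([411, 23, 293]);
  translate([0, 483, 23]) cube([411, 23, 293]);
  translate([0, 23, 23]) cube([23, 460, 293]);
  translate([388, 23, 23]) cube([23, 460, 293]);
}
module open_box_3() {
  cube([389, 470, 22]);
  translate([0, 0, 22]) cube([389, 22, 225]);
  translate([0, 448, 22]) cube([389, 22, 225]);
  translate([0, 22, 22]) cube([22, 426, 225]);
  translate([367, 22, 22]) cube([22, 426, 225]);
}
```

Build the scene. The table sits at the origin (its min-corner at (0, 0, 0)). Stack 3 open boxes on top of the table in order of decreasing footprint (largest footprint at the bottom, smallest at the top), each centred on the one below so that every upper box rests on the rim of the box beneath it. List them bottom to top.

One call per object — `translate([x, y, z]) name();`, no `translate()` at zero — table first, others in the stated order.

table();
translate([538, 15, 752]) open_box();
translate([543, 17, 912]) open_box_2();
translate([554, 35, 1228]) open_box_3();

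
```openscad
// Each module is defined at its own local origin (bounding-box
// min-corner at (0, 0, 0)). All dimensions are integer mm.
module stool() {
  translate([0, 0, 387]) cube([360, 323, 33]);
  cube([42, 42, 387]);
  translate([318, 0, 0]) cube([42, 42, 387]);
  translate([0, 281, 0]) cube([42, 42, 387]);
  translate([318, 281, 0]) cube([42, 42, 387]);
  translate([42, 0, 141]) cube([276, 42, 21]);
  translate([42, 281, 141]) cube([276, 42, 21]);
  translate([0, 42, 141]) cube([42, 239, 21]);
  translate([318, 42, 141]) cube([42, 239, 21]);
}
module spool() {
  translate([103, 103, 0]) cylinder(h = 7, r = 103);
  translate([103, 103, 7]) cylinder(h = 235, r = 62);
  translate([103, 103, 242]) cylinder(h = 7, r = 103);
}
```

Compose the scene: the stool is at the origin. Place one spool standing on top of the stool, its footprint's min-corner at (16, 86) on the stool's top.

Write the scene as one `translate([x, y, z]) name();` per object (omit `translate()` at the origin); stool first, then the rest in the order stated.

stool();
translate([16, 86, 420]) spool();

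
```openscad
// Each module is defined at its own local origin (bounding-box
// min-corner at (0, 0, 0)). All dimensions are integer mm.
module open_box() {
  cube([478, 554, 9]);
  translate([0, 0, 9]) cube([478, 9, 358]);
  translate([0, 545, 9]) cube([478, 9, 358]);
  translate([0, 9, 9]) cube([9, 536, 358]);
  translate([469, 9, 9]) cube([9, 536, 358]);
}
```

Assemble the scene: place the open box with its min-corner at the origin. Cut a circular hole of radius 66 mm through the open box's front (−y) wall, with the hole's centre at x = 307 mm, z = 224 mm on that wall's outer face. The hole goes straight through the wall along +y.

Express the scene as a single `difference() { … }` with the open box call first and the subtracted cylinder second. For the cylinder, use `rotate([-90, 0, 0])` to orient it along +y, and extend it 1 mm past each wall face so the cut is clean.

difference() {
  open_box();
  translate([307, -1, 224]) rotate([-90, 0, 0]) cylinder(h = 11, r = 66);
}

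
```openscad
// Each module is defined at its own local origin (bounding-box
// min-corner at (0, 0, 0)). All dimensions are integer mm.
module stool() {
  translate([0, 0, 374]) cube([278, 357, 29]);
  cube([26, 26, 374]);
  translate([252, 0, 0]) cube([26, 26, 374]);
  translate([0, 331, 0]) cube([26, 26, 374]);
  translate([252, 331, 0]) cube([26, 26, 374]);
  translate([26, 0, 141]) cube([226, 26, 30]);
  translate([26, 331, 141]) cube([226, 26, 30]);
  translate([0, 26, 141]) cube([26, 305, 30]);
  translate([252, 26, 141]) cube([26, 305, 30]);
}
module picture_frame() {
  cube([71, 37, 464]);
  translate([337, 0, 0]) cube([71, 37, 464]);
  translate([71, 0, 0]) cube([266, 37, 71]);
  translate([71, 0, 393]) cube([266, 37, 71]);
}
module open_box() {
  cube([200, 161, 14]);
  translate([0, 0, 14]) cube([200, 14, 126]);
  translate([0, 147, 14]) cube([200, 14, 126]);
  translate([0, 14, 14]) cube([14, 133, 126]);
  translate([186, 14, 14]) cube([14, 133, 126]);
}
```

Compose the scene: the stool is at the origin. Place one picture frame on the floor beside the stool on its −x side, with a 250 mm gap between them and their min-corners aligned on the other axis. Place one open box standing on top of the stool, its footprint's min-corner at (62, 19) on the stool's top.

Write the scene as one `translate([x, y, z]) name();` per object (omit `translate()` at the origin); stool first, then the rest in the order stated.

stool();
translate([-658, 0, 0]) picture_frame();
translate([62, 19, 403]) open_box();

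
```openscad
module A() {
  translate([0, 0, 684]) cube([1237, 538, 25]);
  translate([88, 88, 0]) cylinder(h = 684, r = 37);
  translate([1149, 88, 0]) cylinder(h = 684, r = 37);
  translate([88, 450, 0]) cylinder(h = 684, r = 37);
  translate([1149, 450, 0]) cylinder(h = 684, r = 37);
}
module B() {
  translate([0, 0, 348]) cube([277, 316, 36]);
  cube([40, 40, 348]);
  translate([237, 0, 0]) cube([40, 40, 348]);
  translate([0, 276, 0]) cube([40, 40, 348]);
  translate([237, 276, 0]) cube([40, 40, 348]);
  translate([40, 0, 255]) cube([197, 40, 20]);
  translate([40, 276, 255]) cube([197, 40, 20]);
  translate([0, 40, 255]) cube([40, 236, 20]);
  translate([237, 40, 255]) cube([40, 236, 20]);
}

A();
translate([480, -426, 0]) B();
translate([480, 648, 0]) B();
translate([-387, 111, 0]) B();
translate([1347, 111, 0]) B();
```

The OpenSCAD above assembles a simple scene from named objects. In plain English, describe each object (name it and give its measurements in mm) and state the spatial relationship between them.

A is a table with a 1237×538 mm rectangular top, 25 mm thick, top surface at z = 709 mm, supported by four round legs of 74 mm diameter, each leg's bounding box inset 51 mm from the nearest pair of top edges, running from the floor.

B is a simple wooden stool: a rectangular seat 277 mm (x) by 316 mm (y), 36 mm thick, top face at z = 384 mm, on four square legs, each 40×40 mm in cross-section. The legs rest on z = 0, each flush with a corner of the seat. Four stretchers, 40 mm wide and 20 mm tall, connect adjacent legs with their undersides at z = 255 mm, each running between the inner faces of the legs it joins and aligned with the legs' outer faces on the other axis.

Four stools sit around the table at the −y, +y, −x, +x sides.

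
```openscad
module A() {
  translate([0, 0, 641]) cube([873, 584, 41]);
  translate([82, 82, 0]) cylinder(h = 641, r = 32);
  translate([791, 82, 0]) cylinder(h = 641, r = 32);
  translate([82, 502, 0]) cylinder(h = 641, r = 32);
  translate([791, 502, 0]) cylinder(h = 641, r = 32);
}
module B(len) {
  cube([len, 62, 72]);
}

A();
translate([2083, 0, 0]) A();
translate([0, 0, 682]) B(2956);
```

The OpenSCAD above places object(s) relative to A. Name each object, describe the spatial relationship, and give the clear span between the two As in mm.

A is a table. B is a beam. A beam spans the tops of two tables. The clear span between the two tables is 1210 mm.

Second table starts at x = 2083; first ends at x = 873; clear span = 2083 − 873 = 1210 mm.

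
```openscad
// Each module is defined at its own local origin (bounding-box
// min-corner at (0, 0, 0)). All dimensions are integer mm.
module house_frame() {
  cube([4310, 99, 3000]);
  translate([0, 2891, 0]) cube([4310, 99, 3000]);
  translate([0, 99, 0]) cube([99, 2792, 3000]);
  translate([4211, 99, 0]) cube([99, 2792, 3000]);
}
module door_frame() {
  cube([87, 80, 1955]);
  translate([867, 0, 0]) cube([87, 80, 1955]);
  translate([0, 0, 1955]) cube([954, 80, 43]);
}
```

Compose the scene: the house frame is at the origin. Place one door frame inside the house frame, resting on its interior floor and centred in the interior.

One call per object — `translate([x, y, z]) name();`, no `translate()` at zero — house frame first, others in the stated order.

house_frame();
translate([1678, 1455, 0]) door_frame();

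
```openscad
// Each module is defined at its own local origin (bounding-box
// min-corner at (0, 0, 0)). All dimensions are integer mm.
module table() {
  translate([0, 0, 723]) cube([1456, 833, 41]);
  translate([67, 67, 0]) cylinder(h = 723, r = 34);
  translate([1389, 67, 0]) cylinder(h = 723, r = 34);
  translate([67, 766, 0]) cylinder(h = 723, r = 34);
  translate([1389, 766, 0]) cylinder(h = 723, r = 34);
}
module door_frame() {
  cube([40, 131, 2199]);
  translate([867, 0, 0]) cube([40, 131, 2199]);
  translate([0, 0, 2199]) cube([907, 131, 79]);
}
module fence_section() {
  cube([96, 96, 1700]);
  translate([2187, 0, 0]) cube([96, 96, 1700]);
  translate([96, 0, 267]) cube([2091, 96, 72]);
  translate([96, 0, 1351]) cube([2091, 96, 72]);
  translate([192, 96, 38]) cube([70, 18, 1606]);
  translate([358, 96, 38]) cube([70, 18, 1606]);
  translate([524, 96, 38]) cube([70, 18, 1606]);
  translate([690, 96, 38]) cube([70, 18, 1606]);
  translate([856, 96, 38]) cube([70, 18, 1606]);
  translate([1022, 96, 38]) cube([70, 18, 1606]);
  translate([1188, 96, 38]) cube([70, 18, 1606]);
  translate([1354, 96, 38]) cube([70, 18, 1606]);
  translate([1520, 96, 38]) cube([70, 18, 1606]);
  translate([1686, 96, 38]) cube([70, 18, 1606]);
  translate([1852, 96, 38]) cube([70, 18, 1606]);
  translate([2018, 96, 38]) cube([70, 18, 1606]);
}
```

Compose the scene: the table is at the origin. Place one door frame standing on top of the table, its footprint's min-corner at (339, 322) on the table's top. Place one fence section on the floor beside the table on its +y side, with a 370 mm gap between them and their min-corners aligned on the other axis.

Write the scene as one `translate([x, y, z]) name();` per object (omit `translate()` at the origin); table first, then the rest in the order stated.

table();
translate([339, 322, 764]) door_frame();
translate([0, 1203, 0]) fence_section();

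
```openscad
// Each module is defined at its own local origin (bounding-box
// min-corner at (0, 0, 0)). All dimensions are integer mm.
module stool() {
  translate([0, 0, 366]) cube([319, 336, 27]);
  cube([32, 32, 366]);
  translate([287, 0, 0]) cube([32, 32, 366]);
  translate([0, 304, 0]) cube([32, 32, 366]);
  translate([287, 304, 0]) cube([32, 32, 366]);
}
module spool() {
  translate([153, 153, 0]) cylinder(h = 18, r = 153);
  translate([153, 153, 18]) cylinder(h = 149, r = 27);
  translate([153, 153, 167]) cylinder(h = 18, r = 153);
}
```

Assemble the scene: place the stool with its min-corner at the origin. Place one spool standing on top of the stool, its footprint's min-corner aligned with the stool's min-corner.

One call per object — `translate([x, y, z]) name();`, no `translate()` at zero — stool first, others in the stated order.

stool();
translate([0, 0, 393]) spool();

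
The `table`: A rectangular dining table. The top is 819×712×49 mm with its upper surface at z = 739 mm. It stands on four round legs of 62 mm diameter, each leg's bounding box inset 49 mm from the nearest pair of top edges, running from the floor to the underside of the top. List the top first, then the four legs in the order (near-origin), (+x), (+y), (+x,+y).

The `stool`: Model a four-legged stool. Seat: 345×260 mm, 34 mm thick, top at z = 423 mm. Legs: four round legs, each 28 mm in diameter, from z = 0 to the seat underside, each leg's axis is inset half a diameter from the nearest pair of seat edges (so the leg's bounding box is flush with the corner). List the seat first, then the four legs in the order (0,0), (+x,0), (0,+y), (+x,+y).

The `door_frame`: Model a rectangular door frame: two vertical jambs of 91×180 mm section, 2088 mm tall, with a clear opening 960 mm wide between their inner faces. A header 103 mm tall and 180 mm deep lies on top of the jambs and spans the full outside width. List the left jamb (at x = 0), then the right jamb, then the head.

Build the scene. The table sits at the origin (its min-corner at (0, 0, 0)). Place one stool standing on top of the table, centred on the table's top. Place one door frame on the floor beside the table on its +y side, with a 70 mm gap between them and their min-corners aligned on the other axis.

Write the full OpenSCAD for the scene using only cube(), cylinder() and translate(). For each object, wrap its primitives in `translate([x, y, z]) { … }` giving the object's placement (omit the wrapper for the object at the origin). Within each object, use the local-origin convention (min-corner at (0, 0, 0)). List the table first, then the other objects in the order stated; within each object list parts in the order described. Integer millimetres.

translate([0, 0, 690]) cube([819, 712, 49]);
translate([80, 80, 0]) cylinder(h = 690, r = 31);
translate([739, 80, 0]) cylinder(h = 690, r = 31);
translate([80, 632, 0]) cylinder(h = 690, r = 31);
translate([739, 632, 0]) cylinder(h = 690, r = 31);
translate([237, 226, 739]) {
  translate([0, 0, 389]) cube([345, 260, 34]);
  translate([14, 14, 0]) cylinder(h = 389, r = 14);
  translate([331, 14, 0]) cylinder(h = 389, r = 14);
  translate([14, 246, 0]) cylinder(h = 389, r = 14);
  translate([331, 246, 0]) cylinder(h = 389, r = 14);
}
translate([0, 782, 0]) {
  cube([91, 180, 2088]);
  translate([1051, 0, 0]) cube([91, 180, 2088]);
  translate([0, 0, 2088]) cube([1142, 180, 103]);
}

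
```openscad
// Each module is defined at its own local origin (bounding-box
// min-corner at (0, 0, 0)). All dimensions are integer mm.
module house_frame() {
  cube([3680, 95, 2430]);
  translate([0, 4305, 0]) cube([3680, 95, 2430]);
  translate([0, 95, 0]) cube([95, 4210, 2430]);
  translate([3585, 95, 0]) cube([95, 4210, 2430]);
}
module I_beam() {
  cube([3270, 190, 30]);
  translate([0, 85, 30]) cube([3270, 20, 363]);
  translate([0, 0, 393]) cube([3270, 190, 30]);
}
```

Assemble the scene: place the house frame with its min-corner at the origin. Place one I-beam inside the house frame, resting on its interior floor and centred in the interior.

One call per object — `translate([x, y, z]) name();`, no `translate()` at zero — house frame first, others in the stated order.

house_frame();
translate([205, 2105, 0]) I_beam();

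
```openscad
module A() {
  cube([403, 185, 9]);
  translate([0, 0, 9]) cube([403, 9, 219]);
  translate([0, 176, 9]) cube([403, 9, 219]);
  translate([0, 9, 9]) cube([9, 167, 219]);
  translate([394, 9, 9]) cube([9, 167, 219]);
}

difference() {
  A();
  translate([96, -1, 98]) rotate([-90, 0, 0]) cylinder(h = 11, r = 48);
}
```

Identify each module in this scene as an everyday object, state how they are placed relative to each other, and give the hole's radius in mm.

A is an open box. The open box has a circular hole through its front wall. The hole's radius is 48 mm.

The subtracted cylinder has r = 48 mm.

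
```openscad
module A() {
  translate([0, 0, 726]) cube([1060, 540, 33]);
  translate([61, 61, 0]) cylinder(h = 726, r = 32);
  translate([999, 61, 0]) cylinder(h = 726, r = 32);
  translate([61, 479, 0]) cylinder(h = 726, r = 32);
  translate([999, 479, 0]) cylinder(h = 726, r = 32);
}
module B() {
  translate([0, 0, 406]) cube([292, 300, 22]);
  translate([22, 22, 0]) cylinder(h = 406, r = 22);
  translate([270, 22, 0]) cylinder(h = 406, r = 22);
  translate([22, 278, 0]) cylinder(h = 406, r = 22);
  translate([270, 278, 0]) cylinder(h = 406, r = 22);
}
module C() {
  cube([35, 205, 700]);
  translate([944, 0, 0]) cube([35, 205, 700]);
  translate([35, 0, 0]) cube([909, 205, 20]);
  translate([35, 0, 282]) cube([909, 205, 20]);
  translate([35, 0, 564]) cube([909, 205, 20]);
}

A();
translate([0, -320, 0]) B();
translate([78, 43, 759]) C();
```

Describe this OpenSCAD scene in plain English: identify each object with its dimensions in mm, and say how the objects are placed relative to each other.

A is a table: top 1060 mm (x) × 540 mm (y), 33 mm thick, upper face at z = 759 mm, on four round legs of 64 mm diameter, each leg's bounding box inset 29 mm from the nearest pair of top edges, running from z = 0 to the bottom of the top.

B is a four-legged stool. The seat is 292×300 mm, 22 mm thick, top at z = 428 mm. It stands on four round legs, each 44 mm in diameter, from z = 0 to the seat underside, each leg's axis is inset half a diameter from the nearest pair of seat edges (so the leg's bounding box is flush with the corner).

C is an open bookshelf. Two side panels, each 35 mm thick, 205 mm deep and 700 mm tall, stand 979 mm apart (outside-to-outside). Between them sit 3 shelves, each 20 mm thick and 205 mm deep, spanning the full gap between the sides. The bottom shelf rests on the floor (its underside at z = 0) and the clear gap between one shelf's top and the next shelf's underside is 262 mm.

The stool is on the floor beside the table on its −y side. The bookshelf is on top of the table.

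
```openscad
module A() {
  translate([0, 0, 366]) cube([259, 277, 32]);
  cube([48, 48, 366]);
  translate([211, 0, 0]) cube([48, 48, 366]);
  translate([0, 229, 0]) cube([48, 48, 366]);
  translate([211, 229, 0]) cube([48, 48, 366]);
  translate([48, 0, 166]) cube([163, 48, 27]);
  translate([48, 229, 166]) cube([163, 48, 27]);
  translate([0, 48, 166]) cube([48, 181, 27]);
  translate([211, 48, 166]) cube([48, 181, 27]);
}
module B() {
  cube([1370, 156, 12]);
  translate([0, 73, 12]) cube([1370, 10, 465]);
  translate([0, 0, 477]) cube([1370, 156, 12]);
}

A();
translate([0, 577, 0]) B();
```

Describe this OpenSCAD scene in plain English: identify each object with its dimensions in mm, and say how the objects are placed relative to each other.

A is a simple wooden stool: a rectangular seat 259 mm (x) by 277 mm (y), 32 mm thick, top face at z = 398 mm, on four square legs, each 48×48 mm in cross-section. The legs rest on z = 0, each flush with a corner of the seat. Four stretchers, 48 mm wide and 27 mm tall, connect adjacent legs with their undersides at z = 166 mm, each running between the inner faces of the legs it joins and aligned with the legs' outer faces on the other axis.

B is an I-beam lying along x, 1370 mm long. Overall section height 489 mm. Two flanges 156 mm wide (y) and 12 mm thick, one on the floor and one at the top; a web 10 mm thick runs between them, centred on the flange width.

The I-beam is on the floor beside the stool on its +y side.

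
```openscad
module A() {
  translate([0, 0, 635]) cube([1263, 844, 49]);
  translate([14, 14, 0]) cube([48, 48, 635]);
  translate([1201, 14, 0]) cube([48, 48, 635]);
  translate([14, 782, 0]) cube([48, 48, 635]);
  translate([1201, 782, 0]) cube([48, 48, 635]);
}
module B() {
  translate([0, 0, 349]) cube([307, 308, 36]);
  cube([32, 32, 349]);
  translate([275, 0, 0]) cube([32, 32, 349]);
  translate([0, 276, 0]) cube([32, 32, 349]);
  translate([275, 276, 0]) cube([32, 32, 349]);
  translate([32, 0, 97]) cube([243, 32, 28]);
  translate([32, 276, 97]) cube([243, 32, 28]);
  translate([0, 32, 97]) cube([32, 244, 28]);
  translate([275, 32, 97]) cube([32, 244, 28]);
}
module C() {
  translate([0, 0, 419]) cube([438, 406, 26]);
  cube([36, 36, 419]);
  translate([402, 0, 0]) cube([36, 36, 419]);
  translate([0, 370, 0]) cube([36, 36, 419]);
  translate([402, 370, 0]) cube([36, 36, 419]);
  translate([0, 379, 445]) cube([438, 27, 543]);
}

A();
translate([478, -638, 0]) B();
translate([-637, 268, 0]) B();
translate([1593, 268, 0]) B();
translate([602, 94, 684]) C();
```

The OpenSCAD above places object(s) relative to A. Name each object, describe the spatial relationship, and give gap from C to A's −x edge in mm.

A is a table. B is a stool. C is a chair. Three stools sit around the table at the −y, −x, +x sides. The chair is on top of the table. The gap from the chair to the table's −x edge is 602 mm.

The chair's min-x is at 602; the table's min-x is 0; gap = 602 mm.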